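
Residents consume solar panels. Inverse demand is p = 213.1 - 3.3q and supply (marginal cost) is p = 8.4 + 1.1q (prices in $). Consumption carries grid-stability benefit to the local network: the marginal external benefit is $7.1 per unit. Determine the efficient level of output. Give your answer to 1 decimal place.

q* = 48.1

Social marginal benefit = demand + MEB = 220.2 - 3.3q.
Set SMB = MC: 220.2 - 3.3q = 8.4 + 1.1q → q* = 48.1364.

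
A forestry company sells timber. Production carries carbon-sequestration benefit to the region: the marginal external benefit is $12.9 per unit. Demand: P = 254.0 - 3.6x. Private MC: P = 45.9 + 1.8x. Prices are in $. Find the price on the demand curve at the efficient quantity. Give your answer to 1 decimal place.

Social marginal cost = private MC − MEB = 33.0 + 1.8x.
Set SMC = demand: 33.0 + 1.8x = 254.0 - 3.6x → x* = 40.9259.
Consumer price on the demand curve at x*: 254.0 − 3.6×40.9259 = 106.6668.

P = $106.7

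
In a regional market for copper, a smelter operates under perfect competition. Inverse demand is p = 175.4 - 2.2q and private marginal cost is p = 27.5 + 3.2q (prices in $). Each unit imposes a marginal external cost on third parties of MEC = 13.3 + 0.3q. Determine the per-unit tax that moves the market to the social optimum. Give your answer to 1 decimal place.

tax = $20.4 per unit

Social marginal cost = private MC + MEC = 40.8 + 3.5q.
Set SMC = demand: 40.8 + 3.5q = 175.4 - 2.2q → q* = 23.6140.
The Pigouvian tax equals MEC at q*: 13.3 + 0.3×23.6140 = 20.3842.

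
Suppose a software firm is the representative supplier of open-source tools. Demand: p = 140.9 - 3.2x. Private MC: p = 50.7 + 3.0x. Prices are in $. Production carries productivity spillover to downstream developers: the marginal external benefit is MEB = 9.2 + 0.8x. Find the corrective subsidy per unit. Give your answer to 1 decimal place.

subsidy = $23.9 per unit

Social marginal cost = private MC − MEB = 41.5 + 2.2x.
Set SMC = demand: 41.5 + 2.2x = 140.9 - 3.2x → x* = 18.4074.
The Pigouvian subsidy equals MEB at x*: 9.2 + 0.8×18.4074 = 23.9259.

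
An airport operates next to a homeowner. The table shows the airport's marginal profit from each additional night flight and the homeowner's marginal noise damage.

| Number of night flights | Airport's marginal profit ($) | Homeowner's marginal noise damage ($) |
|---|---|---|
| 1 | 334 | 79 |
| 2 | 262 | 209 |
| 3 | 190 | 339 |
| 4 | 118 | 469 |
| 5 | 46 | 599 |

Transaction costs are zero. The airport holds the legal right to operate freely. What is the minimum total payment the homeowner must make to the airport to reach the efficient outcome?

$354

Left alone the airport would choose level 5 (marginal profit stays positive).
Efficient level: k* = 2 (marginal profit ≥ marginal noise damage through 2).
The homeowner must at least cover the airport's forgone profit from cutting 5→2: 190 + 118 + 46 = 354.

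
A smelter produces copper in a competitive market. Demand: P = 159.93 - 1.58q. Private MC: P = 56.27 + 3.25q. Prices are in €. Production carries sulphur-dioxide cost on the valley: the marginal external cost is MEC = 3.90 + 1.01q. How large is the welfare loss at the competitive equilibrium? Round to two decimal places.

Market equilibrium (private): 56.27 + 3.25q = 159.93 - 1.58q → q_m = 21.4617.
Social marginal cost = private MC + MEC = 60.17 + 4.26q.
Set SMC = demand: 60.17 + 4.26q = 159.93 - 1.58q → q* = 17.0822.
Height of the DWL triangle at q_m is SMC(q_m) − demand(q_m) = MEC(q_m) = 25.5763.
DWL = ½ × 4.3795 × 25.5763 = 56.0057.

DWL = €56.01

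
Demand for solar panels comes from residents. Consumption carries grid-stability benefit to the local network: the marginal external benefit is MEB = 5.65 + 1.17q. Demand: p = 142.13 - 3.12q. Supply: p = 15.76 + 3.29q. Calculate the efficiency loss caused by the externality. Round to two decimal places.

DWL = 78.68

Market equilibrium (private): 15.76 + 3.29q = 142.13 - 3.12q → q_m = 19.7145.
Social marginal benefit = demand + MEB = 147.78 - 1.95q.
Set SMB = MC: 147.78 - 1.95q = 15.76 + 3.29q → q* = 25.1947.
Between q* and q_m the wedge SMB − MC runs linearly from 0 to MEB(q_m), so the loss is a triangle.
DWL = ½ × 5.4802 × 28.7160 = 78.6847.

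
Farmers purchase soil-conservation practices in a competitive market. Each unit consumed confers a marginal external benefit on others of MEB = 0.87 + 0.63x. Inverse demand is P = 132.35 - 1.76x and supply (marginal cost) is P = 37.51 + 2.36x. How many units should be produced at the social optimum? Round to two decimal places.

Social marginal benefit = demand + MEB = 133.22 - 1.13x.
Set SMB = MC: 133.22 - 1.13x = 37.51 + 2.36x → x* = 27.4241.

x* = 27.42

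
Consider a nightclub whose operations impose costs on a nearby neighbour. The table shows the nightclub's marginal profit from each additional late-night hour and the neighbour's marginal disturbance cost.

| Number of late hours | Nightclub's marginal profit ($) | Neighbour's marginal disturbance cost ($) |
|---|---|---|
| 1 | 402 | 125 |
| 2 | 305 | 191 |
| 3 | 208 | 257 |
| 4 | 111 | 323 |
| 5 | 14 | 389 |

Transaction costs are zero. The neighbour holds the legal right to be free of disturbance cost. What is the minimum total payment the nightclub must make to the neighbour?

$316

Efficient level: marginal profit ≥ marginal disturbance cost through level 2, so k* = 2.
With the neighbour holding the right, the nightclub must at least compensate total damage at k*: 125 + 191 = 316.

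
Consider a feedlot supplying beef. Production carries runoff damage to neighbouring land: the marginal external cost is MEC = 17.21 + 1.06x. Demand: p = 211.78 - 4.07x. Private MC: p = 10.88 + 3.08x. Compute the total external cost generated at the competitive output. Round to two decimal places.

902.00

Market equilibrium (private): 10.88 + 3.08x = 211.78 - 4.07x → x_m = 28.0979.
Total external cost = ∫₀^{x_m} (17.21 + 1.06x) dx = 17.21×28.0979 + ½×1.06×28.0979² = 901.9956.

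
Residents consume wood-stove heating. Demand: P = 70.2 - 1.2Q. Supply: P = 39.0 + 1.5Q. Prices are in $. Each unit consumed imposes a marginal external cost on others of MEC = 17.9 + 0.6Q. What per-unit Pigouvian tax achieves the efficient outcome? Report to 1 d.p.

tax = $20.3 per unit

Social marginal benefit = demand − MEC = 52.3 - 1.8Q.
Set SMB = MC: 52.3 - 1.8Q = 39.0 + 1.5Q → Q* = 4.0303.
The Pigouvian tax equals MEC at Q*: 17.9 + 0.6×4.0303 = 20.3182.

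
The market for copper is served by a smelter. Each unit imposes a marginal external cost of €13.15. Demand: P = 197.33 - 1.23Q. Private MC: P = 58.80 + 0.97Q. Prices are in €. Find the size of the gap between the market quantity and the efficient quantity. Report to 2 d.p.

5.98 units

Market equilibrium (private): 58.80 + 0.97Q = 197.33 - 1.23Q → Q_m = 62.9682.
Social marginal cost = private MC + MEC = 71.95 + 0.97Q.
Set SMC = demand: 71.95 + 0.97Q = 197.33 - 1.23Q → Q* = 56.9909.
Gap = |62.9682 − 56.9909| = 5.9773.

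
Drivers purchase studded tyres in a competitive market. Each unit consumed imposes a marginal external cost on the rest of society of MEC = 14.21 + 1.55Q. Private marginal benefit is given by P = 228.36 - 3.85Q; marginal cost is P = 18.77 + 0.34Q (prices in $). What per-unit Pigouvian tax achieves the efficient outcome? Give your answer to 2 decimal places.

Social marginal benefit = demand − MEC = 214.15 - 5.40Q.
Set SMB = MC: 214.15 - 5.40Q = 18.77 + 0.34Q → Q* = 34.0383.
The Pigouvian tax equals MEC at Q*: 14.21 + 1.55×34.0383 = 66.9694.

tax = $66.97 per unit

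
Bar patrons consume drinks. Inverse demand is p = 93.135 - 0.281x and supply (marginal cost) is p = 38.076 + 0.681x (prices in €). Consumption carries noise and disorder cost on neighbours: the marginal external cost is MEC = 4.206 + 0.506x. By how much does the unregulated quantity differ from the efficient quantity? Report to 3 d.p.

Market equilibrium (private): 38.076 + 0.681x = 93.135 - 0.281x → x_m = 57.2339.
Social marginal benefit = demand − MEC = 88.929 - 0.787x.
Set SMB = MC: 88.929 - 0.787x = 38.076 + 0.681x → x* = 34.6410.
Gap = |57.2339 − 34.6410| = 22.5929.

22.593 units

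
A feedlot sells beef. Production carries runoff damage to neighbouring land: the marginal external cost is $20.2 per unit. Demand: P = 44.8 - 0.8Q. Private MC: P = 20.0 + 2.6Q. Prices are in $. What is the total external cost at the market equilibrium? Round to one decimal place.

Market equilibrium (private): 20.0 + 2.6Q = 44.8 - 0.8Q → Q_m = 7.2941.
Total external cost = MEC × Q_m = 20.2 × 7.2941 = 147.3408.

$147.3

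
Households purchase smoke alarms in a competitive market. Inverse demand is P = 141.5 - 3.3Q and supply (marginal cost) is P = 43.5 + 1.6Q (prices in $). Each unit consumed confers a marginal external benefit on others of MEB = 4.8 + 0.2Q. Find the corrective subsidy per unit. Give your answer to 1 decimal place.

Social marginal benefit = demand + MEB = 146.3 - 3.1Q.
Set SMB = MC: 146.3 - 3.1Q = 43.5 + 1.6Q → Q* = 21.8723.
The Pigouvian subsidy equals MEB at Q*: 4.8 + 0.2×21.8723 = 9.1745.

subsidy = $9.2 per unit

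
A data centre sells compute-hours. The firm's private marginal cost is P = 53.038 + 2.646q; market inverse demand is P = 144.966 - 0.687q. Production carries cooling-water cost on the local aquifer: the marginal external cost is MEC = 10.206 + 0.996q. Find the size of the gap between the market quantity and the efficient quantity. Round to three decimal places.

8.703 units

Market equilibrium (private): 53.038 + 2.646q = 144.966 - 0.687q → q_m = 27.5812.
Social marginal cost = private MC + MEC = 63.244 + 3.642q.
Set SMC = demand: 63.244 + 3.642q = 144.966 - 0.687q → q* = 18.8778.
Gap = |27.5812 − 18.8778| = 8.7034.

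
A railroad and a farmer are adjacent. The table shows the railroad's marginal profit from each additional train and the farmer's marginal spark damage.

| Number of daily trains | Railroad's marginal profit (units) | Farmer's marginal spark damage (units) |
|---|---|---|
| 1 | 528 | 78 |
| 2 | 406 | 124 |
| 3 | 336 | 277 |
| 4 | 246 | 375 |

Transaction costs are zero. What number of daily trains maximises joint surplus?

3

Bargaining reaches the level where marginal profit last exceeds marginal spark damage.
That holds through level 3 (336 ≥ 277) but not at 4 (246 < 375).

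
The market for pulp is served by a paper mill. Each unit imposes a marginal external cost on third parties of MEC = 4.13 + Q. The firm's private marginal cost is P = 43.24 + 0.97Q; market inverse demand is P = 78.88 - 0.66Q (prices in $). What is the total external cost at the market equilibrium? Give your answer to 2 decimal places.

Market equilibrium (private): 43.24 + 0.97Q = 78.88 - 0.66Q → Q_m = 21.8650.
Total external cost = ∫₀^{Q_m} (4.13 + 1.00Q) dQ = 4.13×21.8650 + ½×1.00×21.8650² = 329.3416.

$329.34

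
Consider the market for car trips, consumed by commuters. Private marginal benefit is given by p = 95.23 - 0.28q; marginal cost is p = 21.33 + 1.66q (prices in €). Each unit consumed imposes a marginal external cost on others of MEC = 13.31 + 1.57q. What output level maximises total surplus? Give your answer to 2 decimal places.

Social marginal benefit = demand − MEC = 81.92 - 1.85q.
Set SMB = MC: 81.92 - 1.85q = 21.33 + 1.66q → q* = 17.2621.

q* = 17.26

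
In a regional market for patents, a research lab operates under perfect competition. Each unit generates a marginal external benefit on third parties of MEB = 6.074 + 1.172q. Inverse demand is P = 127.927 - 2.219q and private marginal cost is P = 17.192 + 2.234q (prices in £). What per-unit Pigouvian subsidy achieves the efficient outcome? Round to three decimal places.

subsidy = £47.799 per unit

Social marginal cost = private MC − MEB = 11.118 + 1.062q.
Set SMC = demand: 11.118 + 1.062q = 127.927 - 2.219q → q* = 35.6016.
The Pigouvian subsidy equals MEB at q*: 6.074 + 1.172×35.6016 = 47.7991.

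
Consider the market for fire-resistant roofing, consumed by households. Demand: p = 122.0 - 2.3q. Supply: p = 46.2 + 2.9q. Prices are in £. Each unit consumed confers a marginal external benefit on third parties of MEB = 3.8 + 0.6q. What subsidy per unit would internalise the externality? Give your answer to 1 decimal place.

Social marginal benefit = demand + MEB = 125.8 - 1.7q.
Set SMB = MC: 125.8 - 1.7q = 46.2 + 2.9q → q* = 17.3043.
The Pigouvian subsidy equals MEB at q*: 3.8 + 0.6×17.3043 = 14.1826.

subsidy = £14.2 per unit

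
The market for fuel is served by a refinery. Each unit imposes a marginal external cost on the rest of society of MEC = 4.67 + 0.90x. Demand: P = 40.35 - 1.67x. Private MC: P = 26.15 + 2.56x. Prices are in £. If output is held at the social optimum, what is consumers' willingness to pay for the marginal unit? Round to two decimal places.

Social marginal cost = private MC + MEC = 30.82 + 3.46x.
Set SMC = demand: 30.82 + 3.46x = 40.35 - 1.67x → x* = 1.8577.
Consumer price on the demand curve at x*: 40.35 − 1.67×1.8577 = 37.2476.

P = £37.25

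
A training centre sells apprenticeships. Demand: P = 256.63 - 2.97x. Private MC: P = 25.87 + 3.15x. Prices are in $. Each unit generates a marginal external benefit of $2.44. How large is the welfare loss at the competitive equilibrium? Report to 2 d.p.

DWL = $0.49

Market equilibrium (private): 25.87 + 3.15x = 256.63 - 2.97x → x_m = 37.7059.
Social marginal cost = private MC − MEB = 23.43 + 3.15x.
Set SMC = demand: 23.43 + 3.15x = 256.63 - 2.97x → x* = 38.1046.
The loss is the area between SMC and demand from x* to x_m; with linear curves that's a triangle of height MEB(x_m).
DWL = ½ × 0.3987 × 2.4400 = 0.4864.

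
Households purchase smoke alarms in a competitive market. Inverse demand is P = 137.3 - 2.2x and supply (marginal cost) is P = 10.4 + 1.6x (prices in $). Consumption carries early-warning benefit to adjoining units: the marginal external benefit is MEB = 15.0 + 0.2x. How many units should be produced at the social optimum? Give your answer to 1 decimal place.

Social marginal benefit = demand + MEB = 152.3 - 2.0x.
Set SMB = MC: 152.3 - 2.0x = 10.4 + 1.6x → x* = 39.4167.

x* = 39.4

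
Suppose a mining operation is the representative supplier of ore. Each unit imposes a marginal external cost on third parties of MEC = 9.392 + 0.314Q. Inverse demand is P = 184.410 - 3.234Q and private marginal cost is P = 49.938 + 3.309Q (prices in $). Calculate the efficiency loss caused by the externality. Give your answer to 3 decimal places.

DWL = $18.308

Market equilibrium (private): 49.938 + 3.309Q = 184.410 - 3.234Q → Q_m = 20.5520.
Social marginal cost = private MC + MEC = 59.330 + 3.623Q.
Set SMC = demand: 59.330 + 3.623Q = 184.410 - 3.234Q → Q* = 18.2412.
The loss is the area between SMC and demand from Q* to Q_m; with linear curves that's a triangle of height MEC(Q_m).
DWL = ½ × 2.3108 × 15.8453 = 18.3077.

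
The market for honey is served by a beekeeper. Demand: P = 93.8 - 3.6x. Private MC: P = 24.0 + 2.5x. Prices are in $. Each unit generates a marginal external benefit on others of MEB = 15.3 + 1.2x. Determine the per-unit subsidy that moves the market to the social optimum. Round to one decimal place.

subsidy = $36.1 per unit

Social marginal cost = private MC − MEB = 8.7 + 1.3x.
Set SMC = demand: 8.7 + 1.3x = 93.8 - 3.6x → x* = 17.3673.
The Pigouvian subsidy equals MEB at x*: 15.3 + 1.2×17.3673 = 36.1408.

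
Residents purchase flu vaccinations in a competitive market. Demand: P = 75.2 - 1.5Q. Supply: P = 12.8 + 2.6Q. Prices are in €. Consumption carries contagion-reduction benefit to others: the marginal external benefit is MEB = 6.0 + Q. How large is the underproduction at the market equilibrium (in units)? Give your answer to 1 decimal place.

6.8 units

Market equilibrium (private): 12.8 + 2.6Q = 75.2 - 1.5Q → Q_m = 15.2195.
Social marginal benefit = demand + MEB = 81.2 - 0.5Q.
Set SMB = MC: 81.2 - 0.5Q = 12.8 + 2.6Q → Q* = 22.0645.
Gap = |15.2195 − 22.0645| = 6.8450.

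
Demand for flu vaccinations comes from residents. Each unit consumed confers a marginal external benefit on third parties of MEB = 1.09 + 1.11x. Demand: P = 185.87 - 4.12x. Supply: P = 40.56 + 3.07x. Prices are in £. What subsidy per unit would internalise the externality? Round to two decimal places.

Social marginal benefit = demand + MEB = 186.96 - 3.01x.
Set SMB = MC: 186.96 - 3.01x = 40.56 + 3.07x → x* = 24.0789.
The Pigouvian subsidy equals MEB at x*: 1.09 + 1.11×24.0789 = 27.8176.

subsidy = £27.82 per unit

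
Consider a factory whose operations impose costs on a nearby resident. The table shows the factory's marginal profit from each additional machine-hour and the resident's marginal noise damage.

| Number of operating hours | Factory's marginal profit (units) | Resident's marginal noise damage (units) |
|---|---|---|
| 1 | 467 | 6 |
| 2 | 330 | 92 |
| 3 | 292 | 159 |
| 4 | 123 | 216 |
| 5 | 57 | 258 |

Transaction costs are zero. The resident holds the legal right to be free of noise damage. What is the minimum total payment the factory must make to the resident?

Efficient level: marginal profit ≥ marginal noise damage through level 3, so k* = 3.
With the resident holding the right, the factory must at least compensate total damage at k*: 6 + 92 + 159 = 257.

257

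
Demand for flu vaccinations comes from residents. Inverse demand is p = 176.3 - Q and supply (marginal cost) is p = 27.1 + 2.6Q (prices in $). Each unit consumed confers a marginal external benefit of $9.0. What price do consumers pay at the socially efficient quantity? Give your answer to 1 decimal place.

P = $132.4

Social marginal benefit = demand + MEB = 185.3 - Q.
Set SMB = MC: 185.3 - Q = 27.1 + 2.6Q → Q* = 43.9444.
Consumer price on the demand curve at Q*: 176.3 − 1.0×43.9444 = 132.3556.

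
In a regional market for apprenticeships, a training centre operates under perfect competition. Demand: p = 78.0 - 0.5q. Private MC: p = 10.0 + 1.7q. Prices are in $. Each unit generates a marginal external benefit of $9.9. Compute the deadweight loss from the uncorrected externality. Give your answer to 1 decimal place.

DWL = $22.3

Market equilibrium (private): 10.0 + 1.7q = 78.0 - 0.5q → q_m = 30.9091.
Social marginal cost = private MC − MEB = 0.1 + 1.7q.
Set SMC = demand: 0.1 + 1.7q = 78.0 - 0.5q → q* = 35.4091.
The welfare-loss triangle has base |q_m − q*| and height MEB(q_m) (the vertical gap between SMC and demand is zero at q* and MEB at q_m).
DWL = ½ × 4.5000 × 9.9000 = 22.2750.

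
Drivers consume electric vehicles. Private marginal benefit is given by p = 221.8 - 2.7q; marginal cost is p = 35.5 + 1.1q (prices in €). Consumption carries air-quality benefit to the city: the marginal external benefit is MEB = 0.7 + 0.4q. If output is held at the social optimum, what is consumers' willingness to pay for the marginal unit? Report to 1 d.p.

P = €73.3

Social marginal benefit = demand + MEB = 222.5 - 2.3q.
Set SMB = MC: 222.5 - 2.3q = 35.5 + 1.1q → q* = 55.0000.
Consumer price on the demand curve at q*: 221.8 − 2.7×55.0000 = 73.3000.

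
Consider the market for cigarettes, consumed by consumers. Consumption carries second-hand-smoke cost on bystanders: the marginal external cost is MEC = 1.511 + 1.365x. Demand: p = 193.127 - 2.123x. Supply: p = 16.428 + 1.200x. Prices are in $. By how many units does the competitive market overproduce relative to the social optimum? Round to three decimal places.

15.805 units

Market equilibrium (private): 16.428 + 1.200x = 193.127 - 2.123x → x_m = 53.1745.
Social marginal benefit = demand − MEC = 191.616 - 3.488x.
Set SMB = MC: 191.616 - 3.488x = 16.428 + 1.200x → x* = 37.3695.
Gap = |53.1745 − 37.3695| = 15.8050.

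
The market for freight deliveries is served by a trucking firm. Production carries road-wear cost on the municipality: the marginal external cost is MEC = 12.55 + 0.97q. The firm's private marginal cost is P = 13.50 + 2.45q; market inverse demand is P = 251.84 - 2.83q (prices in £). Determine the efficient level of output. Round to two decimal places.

Social marginal cost = private MC + MEC = 26.05 + 3.42q.
Set SMC = demand: 26.05 + 3.42q = 251.84 - 2.83q → q* = 36.1264.

q* = 36.13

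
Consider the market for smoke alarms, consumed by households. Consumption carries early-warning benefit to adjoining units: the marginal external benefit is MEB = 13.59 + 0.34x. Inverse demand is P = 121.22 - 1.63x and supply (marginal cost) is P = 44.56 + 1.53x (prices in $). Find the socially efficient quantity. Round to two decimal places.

x* = 32.00

Social marginal benefit = demand + MEB = 134.81 - 1.29x.
Set SMB = MC: 134.81 - 1.29x = 44.56 + 1.53x → x* = 32.0035.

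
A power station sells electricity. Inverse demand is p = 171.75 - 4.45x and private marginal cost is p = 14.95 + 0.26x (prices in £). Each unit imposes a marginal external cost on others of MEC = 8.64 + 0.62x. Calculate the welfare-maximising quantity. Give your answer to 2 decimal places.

x* = 27.80

Social marginal cost = private MC + MEC = 23.59 + 0.88x.
Set SMC = demand: 23.59 + 0.88x = 171.75 - 4.45x → x* = 27.7974.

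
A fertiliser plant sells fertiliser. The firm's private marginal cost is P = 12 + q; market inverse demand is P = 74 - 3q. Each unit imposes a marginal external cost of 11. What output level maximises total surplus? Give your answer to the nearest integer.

q* = 13

Social marginal cost = private MC + MEC = 23 + q.
Set SMC = demand: 23 + q = 74 - 3q → q* = 12.7500.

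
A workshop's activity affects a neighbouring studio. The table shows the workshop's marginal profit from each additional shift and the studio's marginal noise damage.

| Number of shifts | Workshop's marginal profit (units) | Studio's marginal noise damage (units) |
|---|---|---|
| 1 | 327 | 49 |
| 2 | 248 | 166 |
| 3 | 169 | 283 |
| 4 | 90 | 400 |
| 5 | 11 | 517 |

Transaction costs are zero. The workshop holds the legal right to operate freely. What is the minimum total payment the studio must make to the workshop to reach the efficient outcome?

Left alone the workshop would choose level 5 (marginal profit stays positive).
Efficient level: k* = 2 (marginal profit ≥ marginal noise damage through 2).
The studio must at least cover the workshop's forgone profit from cutting 5→2: 169 + 90 + 11 = 270.

270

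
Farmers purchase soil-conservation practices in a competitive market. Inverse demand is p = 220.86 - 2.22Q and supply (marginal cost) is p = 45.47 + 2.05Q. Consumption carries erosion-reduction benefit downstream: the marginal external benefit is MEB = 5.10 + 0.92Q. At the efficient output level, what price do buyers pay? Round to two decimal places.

Social marginal benefit = demand + MEB = 225.96 - 1.30Q.
Set SMB = MC: 225.96 - 1.30Q = 45.47 + 2.05Q → Q* = 53.8776.
Consumer price on the demand curve at Q*: 220.86 − 2.22×53.8776 = 101.2517.

P = 101.25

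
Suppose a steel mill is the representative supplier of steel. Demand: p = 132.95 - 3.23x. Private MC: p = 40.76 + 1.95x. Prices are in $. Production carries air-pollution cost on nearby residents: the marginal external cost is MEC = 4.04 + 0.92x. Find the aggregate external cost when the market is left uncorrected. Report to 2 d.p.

$217.60

Market equilibrium (private): 40.76 + 1.95x = 132.95 - 3.23x → x_m = 17.7973.
Total external cost = ∫₀^{x_m} (4.04 + 0.92x) dx = 4.04×17.7973 + ½×0.92×17.7973² = 217.6033.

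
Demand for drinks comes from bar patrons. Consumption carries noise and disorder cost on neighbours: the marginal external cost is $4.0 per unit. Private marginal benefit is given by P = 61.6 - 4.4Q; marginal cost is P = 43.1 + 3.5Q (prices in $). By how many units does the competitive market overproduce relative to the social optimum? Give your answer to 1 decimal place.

0.5 units

Market equilibrium (private): 43.1 + 3.5Q = 61.6 - 4.4Q → Q_m = 2.3418.
Social marginal benefit = demand − MEC = 57.6 - 4.4Q.
Set SMB = MC: 57.6 - 4.4Q = 43.1 + 3.5Q → Q* = 1.8354.
Gap = |2.3418 − 1.8354| = 0.5064.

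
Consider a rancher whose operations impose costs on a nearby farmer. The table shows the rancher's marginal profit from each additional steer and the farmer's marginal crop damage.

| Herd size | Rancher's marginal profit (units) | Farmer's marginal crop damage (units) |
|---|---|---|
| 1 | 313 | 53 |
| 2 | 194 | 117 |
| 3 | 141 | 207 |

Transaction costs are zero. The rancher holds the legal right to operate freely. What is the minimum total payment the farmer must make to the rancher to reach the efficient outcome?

Left alone the rancher would choose level 3 (marginal profit stays positive).
Efficient level: k* = 2 (marginal profit ≥ marginal crop damage through 2).
The farmer must at least cover the rancher's forgone profit from cutting 3→2: 141 = 141.

141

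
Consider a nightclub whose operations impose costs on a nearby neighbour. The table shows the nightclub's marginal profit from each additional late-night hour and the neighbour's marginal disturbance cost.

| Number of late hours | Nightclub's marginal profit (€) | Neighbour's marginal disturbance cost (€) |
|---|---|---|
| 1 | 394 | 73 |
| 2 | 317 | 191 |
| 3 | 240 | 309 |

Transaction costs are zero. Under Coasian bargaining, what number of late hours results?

2

Bargaining reaches the level where marginal profit last exceeds marginal disturbance cost.
That holds through level 2 (317 ≥ 191) but not at 3 (240 < 309).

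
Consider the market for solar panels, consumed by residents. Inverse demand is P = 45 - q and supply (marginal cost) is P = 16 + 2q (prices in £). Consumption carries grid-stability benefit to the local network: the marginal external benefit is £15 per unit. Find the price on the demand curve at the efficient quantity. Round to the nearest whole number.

P = £30

Social marginal benefit = demand + MEB = 60 - q.
Set SMB = MC: 60 - q = 16 + 2q → q* = 14.6667.
Consumer price on the demand curve at q*: 45 − 1×14.6667 = 30.3333.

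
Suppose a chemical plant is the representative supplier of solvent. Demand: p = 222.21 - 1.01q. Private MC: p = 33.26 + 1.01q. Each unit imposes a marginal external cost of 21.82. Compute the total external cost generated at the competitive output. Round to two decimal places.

Market equilibrium (private): 33.26 + 1.01q = 222.21 - 1.01q → q_m = 93.5396.
Total external cost = MEC × q_m = 21.82 × 93.5396 = 2041.0341.

2041.03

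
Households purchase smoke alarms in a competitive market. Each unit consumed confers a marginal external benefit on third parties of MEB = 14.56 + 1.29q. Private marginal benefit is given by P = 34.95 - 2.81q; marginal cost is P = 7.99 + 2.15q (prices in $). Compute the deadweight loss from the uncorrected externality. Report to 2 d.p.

Market equilibrium (private): 7.99 + 2.15q = 34.95 - 2.81q → q_m = 5.4355.
Social marginal benefit = demand + MEB = 49.51 - 1.52q.
Set SMB = MC: 49.51 - 1.52q = 7.99 + 2.15q → q* = 11.3134.
The welfare-loss triangle has base |q_m − q*| and height MEB(q_m) (the vertical gap between SMB and MC is zero at q* and MEB at q_m).
DWL = ½ × 5.8779 × 21.5718 = 63.3984.

DWL = $63.40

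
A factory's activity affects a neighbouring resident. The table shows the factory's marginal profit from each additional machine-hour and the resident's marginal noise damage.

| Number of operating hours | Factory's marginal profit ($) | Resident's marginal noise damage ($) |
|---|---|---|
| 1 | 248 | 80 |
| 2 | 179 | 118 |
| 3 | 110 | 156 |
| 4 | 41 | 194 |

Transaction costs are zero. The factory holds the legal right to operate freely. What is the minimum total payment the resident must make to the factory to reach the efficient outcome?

$151

Left alone the factory would choose level 4 (marginal profit stays positive).
Efficient level: k* = 2 (marginal profit ≥ marginal noise damage through 2).
The resident must at least cover the factory's forgone profit from cutting 4→2: 110 + 41 = 151.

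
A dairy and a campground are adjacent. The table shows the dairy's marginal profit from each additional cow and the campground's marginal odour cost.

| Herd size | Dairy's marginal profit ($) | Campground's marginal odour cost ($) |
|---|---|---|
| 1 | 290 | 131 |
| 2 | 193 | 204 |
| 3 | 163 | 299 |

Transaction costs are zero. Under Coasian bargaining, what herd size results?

Bargaining reaches the level where marginal profit last exceeds marginal odour cost.
That holds through level 1 (290 ≥ 131) but not at 2 (193 < 204).

1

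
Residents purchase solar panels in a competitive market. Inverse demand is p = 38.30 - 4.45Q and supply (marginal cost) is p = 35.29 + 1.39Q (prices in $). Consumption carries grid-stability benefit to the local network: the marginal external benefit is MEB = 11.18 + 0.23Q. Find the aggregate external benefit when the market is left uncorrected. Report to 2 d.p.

$5.79

Market equilibrium (private): 35.29 + 1.39Q = 38.30 - 4.45Q → Q_m = 0.5154.
Total external benefit = ∫₀^{Q_m} (11.18 + 0.23Q) dQ = 11.18×0.5154 + ½×0.23×0.5154² = 5.7927.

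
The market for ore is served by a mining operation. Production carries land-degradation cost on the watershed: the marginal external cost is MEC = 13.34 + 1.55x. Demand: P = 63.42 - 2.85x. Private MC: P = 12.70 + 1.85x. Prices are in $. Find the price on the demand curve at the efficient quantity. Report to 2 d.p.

Social marginal cost = private MC + MEC = 26.04 + 3.40x.
Set SMC = demand: 26.04 + 3.40x = 63.42 - 2.85x → x* = 5.9808.
Consumer price on the demand curve at x*: 63.42 − 2.85×5.9808 = 46.3747.

P = $46.37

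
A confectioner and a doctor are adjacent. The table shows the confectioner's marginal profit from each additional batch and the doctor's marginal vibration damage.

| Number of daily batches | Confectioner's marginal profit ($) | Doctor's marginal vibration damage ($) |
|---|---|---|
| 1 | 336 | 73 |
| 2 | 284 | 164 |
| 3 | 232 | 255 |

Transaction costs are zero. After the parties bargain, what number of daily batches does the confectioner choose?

2

Bargaining reaches the level where marginal profit last exceeds marginal vibration damage.
That holds through level 2 (284 ≥ 164) but not at 3 (232 < 255).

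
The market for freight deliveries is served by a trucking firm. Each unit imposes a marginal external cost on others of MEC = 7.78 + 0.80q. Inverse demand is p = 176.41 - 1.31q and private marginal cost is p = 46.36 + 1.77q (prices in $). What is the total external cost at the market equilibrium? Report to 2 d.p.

$1041.65

Market equilibrium (private): 46.36 + 1.77q = 176.41 - 1.31q → q_m = 42.2240.
Total external cost = ∫₀^{q_m} (7.78 + 0.80q) dq = 7.78×42.2240 + ½×0.80×42.2240² = 1041.6492.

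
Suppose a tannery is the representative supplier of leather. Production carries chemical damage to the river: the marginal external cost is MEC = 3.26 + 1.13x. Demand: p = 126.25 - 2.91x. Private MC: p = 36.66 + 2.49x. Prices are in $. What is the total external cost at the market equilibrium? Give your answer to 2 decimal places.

$209.60

Market equilibrium (private): 36.66 + 2.49x = 126.25 - 2.91x → x_m = 16.5907.
Total external cost = ∫₀^{x_m} (3.26 + 1.13x) dx = 3.26×16.5907 + ½×1.13×16.5907² = 209.6027.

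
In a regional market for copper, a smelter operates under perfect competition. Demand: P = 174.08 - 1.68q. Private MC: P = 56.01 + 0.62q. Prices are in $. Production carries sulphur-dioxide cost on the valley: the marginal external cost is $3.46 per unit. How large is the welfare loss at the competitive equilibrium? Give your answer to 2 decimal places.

Market equilibrium (private): 56.01 + 0.62q = 174.08 - 1.68q → q_m = 51.3348.
Social marginal cost = private MC + MEC = 59.47 + 0.62q.
Set SMC = demand: 59.47 + 0.62q = 174.08 - 1.68q → q* = 49.8304.
Height of the DWL triangle at q_m is SMC(q_m) − demand(q_m) = MEC(q_m) = 3.4600.
DWL = ½ × 1.5044 × 3.4600 = 2.6026.

DWL = $2.60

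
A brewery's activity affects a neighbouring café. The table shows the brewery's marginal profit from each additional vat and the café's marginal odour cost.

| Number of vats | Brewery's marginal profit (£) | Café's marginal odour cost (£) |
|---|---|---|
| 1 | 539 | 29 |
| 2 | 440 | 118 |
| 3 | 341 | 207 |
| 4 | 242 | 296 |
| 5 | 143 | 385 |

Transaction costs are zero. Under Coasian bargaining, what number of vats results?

Bargaining reaches the level where marginal profit last exceeds marginal odour cost.
That holds through level 3 (341 ≥ 207) but not at 4 (242 < 296).

3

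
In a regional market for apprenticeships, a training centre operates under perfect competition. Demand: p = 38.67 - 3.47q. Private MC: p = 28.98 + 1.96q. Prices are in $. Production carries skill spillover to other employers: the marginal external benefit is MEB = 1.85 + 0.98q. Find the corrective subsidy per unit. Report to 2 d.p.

subsidy = $4.39 per unit

Social marginal cost = private MC − MEB = 27.13 + 0.98q.
Set SMC = demand: 27.13 + 0.98q = 38.67 - 3.47q → q* = 2.5933.
The Pigouvian subsidy equals MEB at q*: 1.85 + 0.98×2.5933 = 4.3914.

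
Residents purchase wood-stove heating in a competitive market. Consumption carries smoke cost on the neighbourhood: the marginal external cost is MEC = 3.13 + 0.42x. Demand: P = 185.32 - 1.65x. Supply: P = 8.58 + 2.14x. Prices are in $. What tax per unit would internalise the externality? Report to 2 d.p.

Social marginal benefit = demand − MEC = 182.19 - 2.07x.
Set SMB = MC: 182.19 - 2.07x = 8.58 + 2.14x → x* = 41.2375.
The Pigouvian tax equals MEC at x*: 3.13 + 0.42×41.2375 = 20.4498.

tax = $20.45 per unit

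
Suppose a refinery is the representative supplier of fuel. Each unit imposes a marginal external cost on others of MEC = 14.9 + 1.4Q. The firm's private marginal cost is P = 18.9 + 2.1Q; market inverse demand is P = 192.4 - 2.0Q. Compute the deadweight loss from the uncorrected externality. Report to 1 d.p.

DWL = 499.8

Market equilibrium (private): 18.9 + 2.1Q = 192.4 - 2.0Q → Q_m = 42.3171.
Social marginal cost = private MC + MEC = 33.8 + 3.5Q.
Set SMC = demand: 33.8 + 3.5Q = 192.4 - 2.0Q → Q* = 28.8364.
The loss is the area between SMC and demand from Q* to Q_m; with linear curves that's a triangle of height MEC(Q_m).
DWL = ½ × 13.4807 × 74.1439 = 499.7558.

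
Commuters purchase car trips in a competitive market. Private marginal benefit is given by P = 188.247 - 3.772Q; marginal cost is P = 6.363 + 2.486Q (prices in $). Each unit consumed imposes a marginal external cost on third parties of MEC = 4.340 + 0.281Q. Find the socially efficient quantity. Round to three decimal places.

Social marginal benefit = demand − MEC = 183.907 - 4.053Q.
Set SMB = MC: 183.907 - 4.053Q = 6.363 + 2.486Q → Q* = 27.1516.

Q* = 27.152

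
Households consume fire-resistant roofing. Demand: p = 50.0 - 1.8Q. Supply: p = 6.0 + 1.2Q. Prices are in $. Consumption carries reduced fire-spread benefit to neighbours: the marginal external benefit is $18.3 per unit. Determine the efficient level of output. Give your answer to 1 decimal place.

Q* = 20.8

Social marginal benefit = demand + MEB = 68.3 - 1.8Q.
Set SMB = MC: 68.3 - 1.8Q = 6.0 + 1.2Q → Q* = 20.7667.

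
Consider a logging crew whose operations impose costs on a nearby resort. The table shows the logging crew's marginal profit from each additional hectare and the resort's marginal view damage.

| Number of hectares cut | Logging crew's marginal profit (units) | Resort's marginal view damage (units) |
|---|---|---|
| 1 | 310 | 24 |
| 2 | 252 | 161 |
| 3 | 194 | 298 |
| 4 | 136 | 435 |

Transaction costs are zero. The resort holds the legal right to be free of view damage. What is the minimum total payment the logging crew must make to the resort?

185

Efficient level: marginal profit ≥ marginal view damage through level 2, so k* = 2.
With the resort holding the right, the logging crew must at least compensate total damage at k*: 24 + 161 = 185.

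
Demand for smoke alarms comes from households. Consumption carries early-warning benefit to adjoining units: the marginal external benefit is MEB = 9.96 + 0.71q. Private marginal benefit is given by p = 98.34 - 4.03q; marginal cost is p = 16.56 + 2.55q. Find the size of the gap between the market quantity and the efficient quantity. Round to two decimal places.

3.20 units

Market equilibrium (private): 16.56 + 2.55q = 98.34 - 4.03q → q_m = 12.4286.
Social marginal benefit = demand + MEB = 108.30 - 3.32q.
Set SMB = MC: 108.30 - 3.32q = 16.56 + 2.55q → q* = 15.6286.
Gap = |12.4286 − 15.6286| = 3.2000.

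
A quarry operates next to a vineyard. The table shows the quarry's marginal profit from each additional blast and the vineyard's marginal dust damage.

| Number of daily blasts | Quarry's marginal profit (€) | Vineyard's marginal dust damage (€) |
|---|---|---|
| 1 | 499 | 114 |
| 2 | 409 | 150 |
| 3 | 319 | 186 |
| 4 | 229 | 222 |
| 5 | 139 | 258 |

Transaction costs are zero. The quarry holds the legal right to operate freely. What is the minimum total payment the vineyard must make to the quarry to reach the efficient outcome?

€139

Left alone the quarry would choose level 5 (marginal profit stays positive).
Efficient level: k* = 4 (marginal profit ≥ marginal dust damage through 4).
The vineyard must at least cover the quarry's forgone profit from cutting 5→4: 139 = 139.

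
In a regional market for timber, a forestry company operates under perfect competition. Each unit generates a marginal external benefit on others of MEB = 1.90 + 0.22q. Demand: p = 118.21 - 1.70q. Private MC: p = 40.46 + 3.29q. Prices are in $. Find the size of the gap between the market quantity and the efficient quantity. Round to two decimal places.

Market equilibrium (private): 40.46 + 3.29q = 118.21 - 1.70q → q_m = 15.5812.
Social marginal cost = private MC − MEB = 38.56 + 3.07q.
Set SMC = demand: 38.56 + 3.07q = 118.21 - 1.70q → q* = 16.6981.
Gap = |15.5812 − 16.6981| = 1.1169.

1.12 units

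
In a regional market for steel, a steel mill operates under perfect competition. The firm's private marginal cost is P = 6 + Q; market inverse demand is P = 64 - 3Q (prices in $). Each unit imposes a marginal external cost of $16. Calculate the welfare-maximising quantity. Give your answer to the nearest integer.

Q* = 11

Social marginal cost = private MC + MEC = 22 + Q.
Set SMC = demand: 22 + Q = 64 - 3Q → Q* = 10.5000.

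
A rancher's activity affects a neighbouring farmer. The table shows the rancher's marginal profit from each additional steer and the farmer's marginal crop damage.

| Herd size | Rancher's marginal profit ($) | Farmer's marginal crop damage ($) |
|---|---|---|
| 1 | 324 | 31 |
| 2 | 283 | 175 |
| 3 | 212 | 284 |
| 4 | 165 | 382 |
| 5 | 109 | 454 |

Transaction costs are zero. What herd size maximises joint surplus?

Bargaining reaches the level where marginal profit last exceeds marginal crop damage.
That holds through level 2 (283 ≥ 175) but not at 3 (212 < 284).

2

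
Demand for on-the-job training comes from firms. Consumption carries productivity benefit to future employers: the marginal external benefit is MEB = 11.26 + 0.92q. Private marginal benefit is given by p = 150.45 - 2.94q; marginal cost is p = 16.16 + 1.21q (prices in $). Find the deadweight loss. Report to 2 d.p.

DWL = $260.60

Market equilibrium (private): 16.16 + 1.21q = 150.45 - 2.94q → q_m = 32.3590.
Social marginal benefit = demand + MEB = 161.71 - 2.02q.
Set SMB = MC: 161.71 - 2.02q = 16.16 + 1.21q → q* = 45.0619.
Between q* and q_m the wedge SMB − MC runs linearly from 0 to MEB(q_m), so the loss is a triangle.
DWL = ½ × 12.7029 × 41.0303 = 260.6019.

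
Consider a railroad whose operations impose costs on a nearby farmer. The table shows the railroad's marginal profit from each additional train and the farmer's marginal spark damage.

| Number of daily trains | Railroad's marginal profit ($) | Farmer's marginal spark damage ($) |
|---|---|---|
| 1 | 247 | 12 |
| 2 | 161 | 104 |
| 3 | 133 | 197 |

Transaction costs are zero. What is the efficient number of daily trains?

Bargaining reaches the level where marginal profit last exceeds marginal spark damage.
That holds through level 2 (161 ≥ 104) but not at 3 (133 < 197).

2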